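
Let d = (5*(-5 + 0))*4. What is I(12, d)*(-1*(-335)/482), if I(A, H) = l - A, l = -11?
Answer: -7705/482 ≈ -15.985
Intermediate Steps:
d = -100 (d = (5*(-5))*4 = -25*4 = -100)
I(A, H) = -11 - A
I(12, d)*(-1*(-335)/482) = (-11 - 1*12)*(-1*(-335)/482) = (-11 - 12)*(335*(1/482)) = -23*335/482 = -7705/482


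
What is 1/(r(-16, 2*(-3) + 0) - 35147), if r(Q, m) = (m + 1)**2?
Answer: -1/35122 ≈ -2.8472e-5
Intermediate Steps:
r(Q, m) = (1 + m)**2
1/(r(-16, 2*(-3) + 0) - 35147) = 1/((1 + (2*(-3) + 0))**2 - 35147) = 1/((1 + (-6 + 0))**2 - 35147) = 1/((1 - 6)**2 - 35147) = 1/((-5)**2 - 35147) = 1/(25 - 35147) = 1/(-35122) = -1/35122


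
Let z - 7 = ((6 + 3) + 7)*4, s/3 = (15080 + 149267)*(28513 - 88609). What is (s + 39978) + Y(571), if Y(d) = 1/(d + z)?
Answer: -19022300757035/642 ≈ -2.9630e+10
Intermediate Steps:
s = -29629791936 (s = 3*((15080 + 149267)*(28513 - 88609)) = 3*(164347*(-60096)) = 3*(-9876597312) = -29629791936)
z = 71 (z = 7 + ((6 + 3) + 7)*4 = 7 + (9 + 7)*4 = 7 + 16*4 = 7 + 64 = 71)
Y(d) = 1/(71 + d) (Y(d) = 1/(d + 71) = 1/(71 + d))
(s + 39978) + Y(571) = (-29629791936 + 39978) + 1/(71 + 571) = -29629751958 + 1/642 = -19022300757035/642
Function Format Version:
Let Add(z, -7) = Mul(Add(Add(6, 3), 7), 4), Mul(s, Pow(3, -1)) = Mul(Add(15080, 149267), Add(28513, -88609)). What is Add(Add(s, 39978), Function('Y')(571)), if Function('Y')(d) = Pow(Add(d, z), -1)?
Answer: Rational(-19022300757035, 642) ≈ -2.9630e+10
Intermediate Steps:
s = -29629791936 (s = Mul(3, Mul(Add(15080, 149267), Add(28513, -88609))) = Mul(3, Mul(164347, -60096)) = Mul(3, -9876597312) = -29629791936)
z = 71 (z = Add(7, Mul(Add(Add(6, 3), 7), 4)) = Add(7, Mul(Add(9, 7), 4)) = Add(7, Mul(16, 4)) = Add(7, 64) = 71)
Function('Y')(d) = Pow(Add(71, d), -1) (Function('Y')(d) = Pow(Add(d, 71), -1) = Pow(Add(71, d), -1))
Add(Add(s, 39978), Function('Y')(571)) = Add(Add(-29629791936, 39978), Pow(Add(71, 571), -1)) = Add(-29629751958, Pow(642, -1)) = Add(-29629751958, Rational(1, 642)) = Rational(-19022300757035, 642)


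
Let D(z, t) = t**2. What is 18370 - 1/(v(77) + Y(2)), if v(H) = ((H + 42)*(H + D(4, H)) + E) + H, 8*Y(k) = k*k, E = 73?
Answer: 26264121728/1429729 ≈ 18370.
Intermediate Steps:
Y(k) = k**2/8 (Y(k) = (k*k)/8 = k**2/8)
v(H) = 73 + H + (42 + H)*(H + H**2) (v(H) = ((H + 42)*(H + H**2) + 73) + H = ((42 + H)*(H + H**2) + 73) + H = (73 + (42 + H)*(H + H**2)) + H = 73 + H + (42 + H)*(H + H**2))
18370 - 1/(v(77) + Y(2)) = 18370 - 1/((73 + 77**3 + 43*77 + 43*77**2) + (1/8)*2**2) = 18370 - 1/((73 + 456533 + 3311 + 43*5929) + (1/8)*4) = 18370 - 1/((73 + 456533 + 3311 + 254947) + 1/2) = 18370 - 1/(714864 + 1/2) = 18370 - 1/1429729/2 = 18370 - 1*2/1429729 = 18370 - 2/1429729 = 26264121728/1429729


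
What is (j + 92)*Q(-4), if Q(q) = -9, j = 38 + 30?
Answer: -1440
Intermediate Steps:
j = 68
(j + 92)*Q(-4) = (68 + 92)*(-9) = 160*(-9) = -1440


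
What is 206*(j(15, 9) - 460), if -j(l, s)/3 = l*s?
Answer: -178190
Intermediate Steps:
j(l, s) = -3*l*s
206*(j(15, 9) - 460) = 206*(-3*15*9 - 460) = 206*(-405 - 460) = 206*(-865) = -178190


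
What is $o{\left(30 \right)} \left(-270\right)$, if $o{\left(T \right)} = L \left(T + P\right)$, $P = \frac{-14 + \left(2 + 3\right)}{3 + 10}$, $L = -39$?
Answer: $308610$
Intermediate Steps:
$P = - \frac{9}{13}$ ($P = \frac{-14 + 5}{13} = \left(-9\right) \frac{1}{13} = - \frac{9}{13} \approx -0.69231$)
$o{\left(T \right)} = 27 - 39 T$ ($o{\left(T \right)} = - 39 \left(T - \frac{9}{13}\right) = - 39 \left(- \frac{9}{13} + T\right) = 27 - 39 T$)
$o{\left(30 \right)} \left(-270\right) = \left(27 - 1170\right) \left(-270\right) = \left(-1143\right) \left(-270\right) = 308610$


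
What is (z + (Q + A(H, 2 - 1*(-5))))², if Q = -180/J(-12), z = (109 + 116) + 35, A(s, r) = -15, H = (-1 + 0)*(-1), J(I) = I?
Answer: 67600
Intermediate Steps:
H = 1 (H = -1*(-1) = 1)
z = 260 (z = 225 + 35 = 260)
Q = 15 (Q = -180/(-12) = -180*(-1/12) = 15)
(z + (Q + A(H, 2 - 1*(-5))))² = (260 + (15 - 15))² = (260 + 0)² = 260² = 67600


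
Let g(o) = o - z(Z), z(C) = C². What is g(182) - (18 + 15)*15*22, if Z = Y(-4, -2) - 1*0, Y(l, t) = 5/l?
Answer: -171353/16 ≈ -10710.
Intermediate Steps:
Z = -5/4 (Z = 5/(-4) - 1*0 = 5*(-¼) + 0 = -5/4 + 0 = -5/4 ≈ -1.2500)
g(o) = -25/16 + o (g(o) = o - (-5/4)² = o - 1*25/16 = o - 25/16 = -25/16 + o)
g(182) - (18 + 15)*15*22 = (-25/16 + 182) - (18 + 15)*15*22 = 2887/16 - 33*15*22 = 2887/16 - 495*22 = 2887/16 - 1*10890 = 2887/16 - 10890 = -171353/16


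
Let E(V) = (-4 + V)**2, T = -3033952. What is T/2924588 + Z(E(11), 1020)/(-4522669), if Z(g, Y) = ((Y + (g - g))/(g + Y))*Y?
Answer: -3667847771159368/3534900646465667 ≈ -1.0376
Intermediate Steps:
Z(g, Y) = Y**2/(Y + g) (Z(g, Y) = ((Y + 0)/(Y + g))*Y = (Y/(Y + g))*Y = Y**2/(Y + g))
T/2924588 + Z(E(11), 1020)/(-4522669) = -3033952/2924588 + (1020**2/(1020 + (-4 + 11)**2))/(-4522669) = -3033952*1/2924588 + (1040400/(1020 + 7**2))*(-1/4522669) = -758488/731147 + (1040400/(1020 + 49))*(-1/4522669) = -758488/731147 + (1040400/1069)*(-1/4522669) = -758488/731147 - 1040400/4834733161 = -3667847771159368/3534900646465667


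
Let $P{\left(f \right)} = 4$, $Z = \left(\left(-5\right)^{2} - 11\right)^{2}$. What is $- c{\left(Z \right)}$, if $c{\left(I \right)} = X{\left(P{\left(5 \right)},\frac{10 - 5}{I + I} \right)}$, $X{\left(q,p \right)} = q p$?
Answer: $- \frac{5}{98} \approx -0.05102$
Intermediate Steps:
$Z = 196$ ($Z = \left(25 - 11\right)^{2} = 14^{2} = 196$)
$X{\left(q,p \right)} = p q$
$c{\left(I \right)} = \frac{10}{I}$ ($c{\left(I \right)} = \frac{10 - 5}{I + I} 4 = \frac{5}{2 I} 4 = \frac{10}{I}$)
$- c{\left(Z \right)} = - \frac{10}{196} = \left(-1\right) \frac{5}{98} = - \frac{5}{98}$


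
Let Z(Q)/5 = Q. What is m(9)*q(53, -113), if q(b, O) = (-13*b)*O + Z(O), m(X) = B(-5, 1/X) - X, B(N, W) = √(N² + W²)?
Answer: -695628 + 8588*√2026 ≈ -3.0907e+5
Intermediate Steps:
Z(Q) = 5*Q
m(X) = √(25 + X⁻²) - X (m(X) = √((-5)² + (1/X)²) - X = √(25 + X⁻²) - X)
q(b, O) = 5*O - 13*O*b (q(b, O) = (-13*b)*O + 5*O = -13*O*b + 5*O = 5*O - 13*O*b)
m(9)*q(53, -113) = (√(25 + 9⁻²) - 1*9)*(-113*(5 - 13*53)) = (√(25 + 1/81) - 9)*(-113*(5 - 689)) = (√(2026/81) - 9)*(-113*(-684)) = (√2026/9 - 9)*77292 = (-9 + √2026/9)*77292 = -695628 + 8588*√2026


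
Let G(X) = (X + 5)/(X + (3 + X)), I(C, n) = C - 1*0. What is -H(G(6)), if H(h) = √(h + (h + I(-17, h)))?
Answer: -I*√3495/15 ≈ -3.9412*I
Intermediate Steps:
I(C, n) = C (I(C, n) = C + 0 = C)
G(X) = (5 + X)/(3 + 2*X)
H(h) = √(-17 + 2*h) (H(h) = √(h + (h - 17)) = √(h + (-17 + h)) = √(-17 + 2*h))
-H(G(6)) = -√(-17 + 2*((5 + 6)/(3 + 2*6))) = -√(-17 + 2*(11/(3 + 12))) = -√(-17 + 2*(11/15)) = -√(-17 + 22/15) = -√(-233/15) = -I*√3495/15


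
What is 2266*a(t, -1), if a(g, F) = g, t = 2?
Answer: 4532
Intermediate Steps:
2266*a(t, -1) = 2266*2 = 4532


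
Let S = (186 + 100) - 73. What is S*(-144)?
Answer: -30672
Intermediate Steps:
S = 213 (S = 286 - 73 = 213)
S*(-144) = 213*(-144) = -30672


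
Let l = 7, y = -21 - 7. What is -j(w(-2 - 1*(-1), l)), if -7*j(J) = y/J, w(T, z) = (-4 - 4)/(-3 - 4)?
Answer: -7/2 ≈ -3.5000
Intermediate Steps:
y = -28
w(T, z) = 8/7 (w(T, z) = -8/(-7) = -8*(-⅐) = 8/7)
j(J) = 4/J (j(J) = -(-4)/J = 4/J)
-j(w(-2 - 1*(-1), l)) = -4/8/7 = -4*7/8 = -1*7/2 = -7/2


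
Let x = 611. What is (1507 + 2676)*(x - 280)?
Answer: 1384573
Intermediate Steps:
(1507 + 2676)*(x - 280) = (1507 + 2676)*(611 - 280) = 4183*331 = 1384573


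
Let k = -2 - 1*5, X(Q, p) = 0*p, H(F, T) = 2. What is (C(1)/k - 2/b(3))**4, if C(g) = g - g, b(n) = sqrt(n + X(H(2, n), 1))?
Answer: 16/9 ≈ 1.7778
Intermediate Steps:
X(Q, p) = 0
k = -7 (k = -2 - 5 = -7)
b(n) = sqrt(n) (b(n) = sqrt(n + 0) = sqrt(n))
C(g) = 0
(C(1)/k - 2/b(3))**4 = (0/(-7) - 2*sqrt(3)/3)**4 = (0*(-1/7) - 2*sqrt(3)/3)**4 = (0 - 2*sqrt(3)/3)**4 = (-2*sqrt(3)/3)**4 = 16/9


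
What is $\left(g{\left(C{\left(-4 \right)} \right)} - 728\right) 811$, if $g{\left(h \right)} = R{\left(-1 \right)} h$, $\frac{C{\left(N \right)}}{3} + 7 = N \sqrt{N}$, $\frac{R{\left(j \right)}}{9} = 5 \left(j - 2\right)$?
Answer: $1708777 + 2627640 i \approx 1.7088 \cdot 10^{6} + 2.6276 \cdot 10^{6} i$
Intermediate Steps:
$R{\left(j \right)} = -90 + 45 j$ ($R{\left(j \right)} = 9 \cdot 5 \left(j - 2\right) = 9 \cdot 5 \left(-2 + j\right) = 9 \left(-10 + 5 j\right) = -90 + 45 j$)
$C{\left(N \right)} = -21 + 3 N^{\frac{3}{2}}$ ($C{\left(N \right)} = -21 + 3 N \sqrt{N} = -21 + 3 N^{\frac{3}{2}}$)
$g{\left(h \right)} = - 135 h$ ($g{\left(h \right)} = \left(-90 + 45 \left(-1\right)\right) h = \left(-90 - 45\right) h = - 135 h$)
$\left(g{\left(C{\left(-4 \right)} \right)} - 728\right) 811 = \left(- 135 \left(-21 + 3 \left(-4\right)^{\frac{3}{2}}\right) - 728\right) 811 = \left(- 135 \left(-21 + 3 \left(- 8 i\right)\right) - 728\right) 811 = \left(- 135 \left(-21 - 24 i\right) - 728\right) 811 = \left(\left(2835 + 3240 i\right) - 728\right) 811 = \left(2107 + 3240 i\right) 811 = 1708777 + 2627640 i$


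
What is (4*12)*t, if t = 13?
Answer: 624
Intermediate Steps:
(4*12)*t = (4*12)*13 = 48*13 = 624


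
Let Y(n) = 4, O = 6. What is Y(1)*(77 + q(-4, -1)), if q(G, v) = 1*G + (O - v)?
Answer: 320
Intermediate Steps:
q(G, v) = 6 + G - v (q(G, v) = 1*G + (6 - v) = G + (6 - v) = 6 + G - v)
Y(1)*(77 + q(-4, -1)) = 4*(77 + (6 - 4 - 1*(-1))) = 4*(77 + (6 - 4 + 1)) = 4*(77 + 3) = 4*80 = 320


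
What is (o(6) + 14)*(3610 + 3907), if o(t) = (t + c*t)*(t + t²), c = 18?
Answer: 36096634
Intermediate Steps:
o(t) = 19*t*(t + t²) (o(t) = (t + 18*t)*(t + t²) = (19*t)*(t + t²) = 19*t*(t + t²))
(o(6) + 14)*(3610 + 3907) = (19*6²*(1 + 6) + 14)*(3610 + 3907) = (19*36*7 + 14)*7517 = (4788 + 14)*7517 = 4802*7517 = 36096634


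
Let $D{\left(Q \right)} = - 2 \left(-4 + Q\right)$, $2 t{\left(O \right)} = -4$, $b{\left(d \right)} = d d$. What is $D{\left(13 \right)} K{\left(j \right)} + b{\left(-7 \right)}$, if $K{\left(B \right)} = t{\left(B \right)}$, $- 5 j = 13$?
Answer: $85$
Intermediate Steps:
$b{\left(d \right)} = d^{2}$
$j = - \frac{13}{5}$ ($j = \left(- \frac{1}{5}\right) 13 = - \frac{13}{5} \approx -2.6$)
$t{\left(O \right)} = -2$ ($t{\left(O \right)} = \frac{1}{2} \left(-4\right) = -2$)
$K{\left(B \right)} = -2$
$D{\left(Q \right)} = 8 - 2 Q$
$D{\left(13 \right)} K{\left(j \right)} + b{\left(-7 \right)} = \left(8 - 26\right) \left(-2\right) + \left(-7\right)^{2} = \left(8 - 26\right) \left(-2\right) + 49 = \left(-18\right) \left(-2\right) + 49 = 36 + 49 = 85$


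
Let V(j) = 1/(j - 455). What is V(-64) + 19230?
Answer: 9980369/519 ≈ 19230.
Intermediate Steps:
V(j) = 1/(-455 + j)
V(-64) + 19230 = 1/(-455 - 64) + 19230 = 1/(-519) + 19230 = -1/519 + 19230 = 9980369/519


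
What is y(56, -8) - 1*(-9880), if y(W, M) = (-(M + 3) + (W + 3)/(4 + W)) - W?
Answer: 589799/60 ≈ 9830.0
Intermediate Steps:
y(W, M) = -3 - M - W + (3 + W)/(4 + W) (y(W, M) = (-(3 + M) + (3 + W)/(4 + W)) - W = ((-3 - M) + (3 + W)/(4 + W)) - W = (-3 - M + (3 + W)/(4 + W)) - W = -3 - M - W + (3 + W)/(4 + W))
y(56, -8) - 1*(-9880) = (-9 - 1*56**2 - 6*56 - 4*(-8) - 1*(-8)*56)/(4 + 56) - 1*(-9880) = (-9 - 1*3136 - 336 + 32 + 448)/60 + 9880 = (-9 - 3136 - 336 + 32 + 448)/60 + 9880 = (1/60)*(-3001) + 9880 = -3001/60 + 9880 = 589799/60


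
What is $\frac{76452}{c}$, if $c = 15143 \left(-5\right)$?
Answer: $- \frac{76452}{75715} \approx -1.0097$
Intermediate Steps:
$c = -75715$
$\frac{76452}{c} = \frac{76452}{-75715} = 76452 \left(- \frac{1}{75715}\right) = - \frac{76452}{75715}$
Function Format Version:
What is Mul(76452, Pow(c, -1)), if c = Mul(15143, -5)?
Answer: Rational(-76452, 75715) ≈ -1.0097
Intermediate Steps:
c = -75715
Mul(76452, Pow(c, -1)) = Mul(76452, Pow(-75715, -1)) = Mul(76452, Rational(-1, 75715)) = Rational(-76452, 75715)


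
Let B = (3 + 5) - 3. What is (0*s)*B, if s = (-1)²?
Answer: 0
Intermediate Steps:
B = 5 (B = 8 - 3 = 5)
s = 1
(0*s)*B = (0*1)*5 = 0*5 = 0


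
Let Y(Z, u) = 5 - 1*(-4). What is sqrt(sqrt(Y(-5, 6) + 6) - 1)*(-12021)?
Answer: -12021*sqrt(-1 + sqrt(15)) ≈ -20375.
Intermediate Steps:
Y(Z, u) = 9 (Y(Z, u) = 5 + 4 = 9)
sqrt(sqrt(Y(-5, 6) + 6) - 1)*(-12021) = sqrt(sqrt(9 + 6) - 1)*(-12021) = sqrt(sqrt(15) - 1)*(-12021) = sqrt(-1 + sqrt(15))*(-12021) = -12021*sqrt(-1 + sqrt(15))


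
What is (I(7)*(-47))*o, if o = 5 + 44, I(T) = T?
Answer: -16121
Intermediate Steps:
o = 49
(I(7)*(-47))*o = (7*(-47))*49 = -329*49 = -16121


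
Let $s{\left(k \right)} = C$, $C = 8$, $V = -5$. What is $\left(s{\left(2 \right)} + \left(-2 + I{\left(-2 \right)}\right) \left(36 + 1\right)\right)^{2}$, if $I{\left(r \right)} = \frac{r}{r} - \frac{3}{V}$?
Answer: $\frac{1156}{25} \approx 46.24$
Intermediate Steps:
$I{\left(r \right)} = \frac{8}{5}$ ($I{\left(r \right)} = \frac{r}{r} - \frac{3}{-5} = 1 - - \frac{3}{5} = 1 + \frac{3}{5} = \frac{8}{5}$)
$s{\left(k \right)} = 8$
$\left(s{\left(2 \right)} + \left(-2 + I{\left(-2 \right)}\right) \left(36 + 1\right)\right)^{2} = \left(8 + \left(-2 + \frac{8}{5}\right) \left(36 + 1\right)\right)^{2} = \left(8 - \frac{74}{5}\right)^{2} = \left(- \frac{34}{5}\right)^{2} = \frac{1156}{25}$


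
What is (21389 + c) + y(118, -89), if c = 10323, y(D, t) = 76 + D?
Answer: 31906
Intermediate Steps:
(21389 + c) + y(118, -89) = (21389 + 10323) + (76 + 118) = 31712 + 194 = 31906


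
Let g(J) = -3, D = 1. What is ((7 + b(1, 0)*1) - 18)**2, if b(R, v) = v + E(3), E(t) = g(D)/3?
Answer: 144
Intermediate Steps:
E(t) = -1 (E(t) = -3/3 = -3*1/3 = -1)
b(R, v) = -1 + v (b(R, v) = v - 1 = -1 + v)
((7 + b(1, 0)*1) - 18)**2 = ((7 + (-1 + 0)*1) - 18)**2 = ((7 - 1*1) - 18)**2 = ((7 - 1) - 18)**2 = (6 - 18)**2 = (-12)**2 = 144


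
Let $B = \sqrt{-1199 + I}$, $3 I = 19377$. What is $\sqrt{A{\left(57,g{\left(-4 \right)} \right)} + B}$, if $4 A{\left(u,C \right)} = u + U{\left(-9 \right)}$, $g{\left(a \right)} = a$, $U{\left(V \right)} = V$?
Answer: $\sqrt{12 + 2 \sqrt{1315}} \approx 9.1938$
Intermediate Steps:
$I = 6459$ ($I = \frac{1}{3} \cdot 19377 = 6459$)
$A{\left(u,C \right)} = - \frac{9}{4} + \frac{u}{4}$ ($A{\left(u,C \right)} = \frac{u - 9}{4} = \frac{-9 + u}{4} = - \frac{9}{4} + \frac{u}{4}$)
$B = 2 \sqrt{1315}$ ($B = \sqrt{-1199 + 6459} = \sqrt{5260} = 2 \sqrt{1315} \approx 72.526$)
$\sqrt{A{\left(57,g{\left(-4 \right)} \right)} + B} = \sqrt{\left(- \frac{9}{4} + \frac{1}{4} \cdot 57\right) + 2 \sqrt{1315}} = \sqrt{\left(- \frac{9}{4} + \frac{57}{4}\right) + 2 \sqrt{1315}} = \sqrt{12 + 2 \sqrt{1315}}$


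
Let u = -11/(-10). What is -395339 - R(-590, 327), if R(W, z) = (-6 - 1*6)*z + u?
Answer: -3914161/10 ≈ -3.9142e+5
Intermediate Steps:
u = 11/10 (u = -11*(-⅒) = 11/10 ≈ 1.1000)
R(W, z) = 11/10 - 12*z (R(W, z) = (-6 - 1*6)*z + 11/10 = (-6 - 6)*z + 11/10 = -12*z + 11/10 = 11/10 - 12*z)
-395339 - R(-590, 327) = -395339 - (11/10 - 12*327) = -395339 - (11/10 - 3924) = -395339 - 1*(-39229/10) = -395339 + 39229/10 = -3914161/10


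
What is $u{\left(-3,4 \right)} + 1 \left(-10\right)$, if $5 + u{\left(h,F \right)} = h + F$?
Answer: $-14$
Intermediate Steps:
$u{\left(h,F \right)} = -5 + F + h$ ($u{\left(h,F \right)} = -5 + \left(h + F\right) = -5 + \left(F + h\right) = -5 + F + h$)
$u{\left(-3,4 \right)} + 1 \left(-10\right) = \left(-5 + 4 - 3\right) + 1 \left(-10\right) = -4 - 10 = -14$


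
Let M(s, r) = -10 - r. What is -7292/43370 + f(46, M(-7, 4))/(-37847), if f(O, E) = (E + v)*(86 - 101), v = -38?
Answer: -154904462/820712195 ≈ -0.18874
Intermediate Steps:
f(O, E) = 570 - 15*E (f(O, E) = (E - 38)*(86 - 101) = (-38 + E)*(-15) = 570 - 15*E)
-7292/43370 + f(46, M(-7, 4))/(-37847) = -7292/43370 + (570 - 15*(-10 - 1*4))/(-37847) = -7292*1/43370 + (570 - 15*(-10 - 4))*(-1/37847) = -3646/21685 + (570 - 15*(-14))*(-1/37847) = -3646/21685 + (570 + 210)*(-1/37847) = -3646/21685 + 780*(-1/37847) = -3646/21685 - 780/37847 = -154904462/820712195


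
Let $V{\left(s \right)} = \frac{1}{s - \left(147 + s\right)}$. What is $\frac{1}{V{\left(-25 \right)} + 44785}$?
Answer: $\frac{147}{6583394} \approx 2.2329 \cdot 10^{-5}$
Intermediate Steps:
$V{\left(s \right)} = - \frac{1}{147}$ ($V{\left(s \right)} = \frac{1}{-147} = - \frac{1}{147}$)
$\frac{1}{V{\left(-25 \right)} + 44785} = \frac{1}{- \frac{1}{147} + 44785} = \frac{1}{\frac{6583394}{147}} = \frac{147}{6583394}$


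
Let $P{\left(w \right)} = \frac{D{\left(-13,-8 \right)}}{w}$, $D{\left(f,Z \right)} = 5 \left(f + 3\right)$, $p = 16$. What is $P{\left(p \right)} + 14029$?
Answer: $\frac{112207}{8} \approx 14026.0$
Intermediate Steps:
$D{\left(f,Z \right)} = 15 + 5 f$ ($D{\left(f,Z \right)} = 5 \left(3 + f\right) = 15 + 5 f$)
$P{\left(w \right)} = - \frac{50}{w}$ ($P{\left(w \right)} = \frac{15 + 5 \left(-13\right)}{w} = \frac{15 - 65}{w} = - \frac{50}{w}$)
$P{\left(p \right)} + 14029 = - \frac{50}{16} + 14029 = \left(-50\right) \frac{1}{16} + 14029 = - \frac{25}{8} + 14029 = \frac{112207}{8}$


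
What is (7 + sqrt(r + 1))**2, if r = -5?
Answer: 45 + 28*I ≈ 45.0 + 28.0*I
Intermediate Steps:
(7 + sqrt(r + 1))**2 = (7 + sqrt(-5 + 1))**2 = (7 + sqrt(-4))**2 = (7 + 2*I)**2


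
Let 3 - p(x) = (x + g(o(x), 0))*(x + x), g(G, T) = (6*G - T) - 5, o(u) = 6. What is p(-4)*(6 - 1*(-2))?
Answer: 1752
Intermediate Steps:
g(G, T) = -5 - T + 6*G (g(G, T) = (-T + 6*G) - 5 = -5 - T + 6*G)
p(x) = 3 - 2*x*(31 + x) (p(x) = 3 - (x + (-5 - 1*0 + 6*6))*(x + x) = 3 - (x + (-5 + 0 + 36))*2*x = 3 - (x + 31)*2*x = 3 - (31 + x)*2*x = 3 - 2*x*(31 + x))
p(-4)*(6 - 1*(-2)) = (3 - 62*(-4) - 2*(-4)**2)*(6 - 1*(-2)) = (3 + 248 - 2*16)*(6 + 2) = (3 + 248 - 32)*8 = 219*8 = 1752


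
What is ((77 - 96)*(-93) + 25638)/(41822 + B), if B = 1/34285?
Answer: 10799775/16481233 ≈ 0.65528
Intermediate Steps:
B = 1/34285 ≈ 2.9167e-5
((77 - 96)*(-93) + 25638)/(41822 + B) = ((77 - 96)*(-93) + 25638)/(41822 + 1/34285) = (-19*(-93) + 25638)/(1433867271/34285) = (1767 + 25638)*(34285/1433867271) = 27405*(34285/1433867271) = 10799775/16481233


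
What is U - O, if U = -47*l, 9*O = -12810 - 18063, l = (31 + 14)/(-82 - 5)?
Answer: 300554/87 ≈ 3454.6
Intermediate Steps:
l = -15/29 (l = 45/(-87) = 45*(-1/87) = -15/29 ≈ -0.51724)
O = -10291/3 (O = (-12810 - 18063)/9 = (⅑)*(-30873) = -10291/3 ≈ -3430.3)
U = 705/29 (U = -47*(-15/29) = 705/29 ≈ 24.310)
U - O = 705/29 - 1*(-10291/3) = 705/29 + 10291/3 = 300554/87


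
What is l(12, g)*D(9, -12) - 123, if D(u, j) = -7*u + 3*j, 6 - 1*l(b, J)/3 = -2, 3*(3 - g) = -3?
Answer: -2499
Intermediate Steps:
g = 4 (g = 3 - ⅓*(-3) = 3 + 1 = 4)
l(b, J) = 24 (l(b, J) = 18 - 3*(-2) = 18 + 6 = 24)
l(12, g)*D(9, -12) - 123 = 24*(-7*9 + 3*(-12)) - 123 = 24*(-63 - 36) - 123 = 24*(-99) - 123 = -2376 - 123 = -2499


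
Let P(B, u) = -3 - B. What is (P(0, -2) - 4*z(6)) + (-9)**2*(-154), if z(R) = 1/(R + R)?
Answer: -37432/3 ≈ -12477.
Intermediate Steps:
z(R) = 1/(2*R)
(P(0, -2) - 4*z(6)) + (-9)**2*(-154) = ((-3 - 1*0) - 2/6) + (-9)**2*(-154) = ((-3 + 0) - 2/6) + 81*(-154) = (-3 - 4*1/12) - 12474 = (-3 - 1/3) - 12474 = -10/3 - 12474 = -37432/3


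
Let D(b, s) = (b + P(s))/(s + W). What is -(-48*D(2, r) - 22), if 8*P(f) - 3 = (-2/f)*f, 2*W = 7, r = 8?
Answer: 710/23 ≈ 30.870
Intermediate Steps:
W = 7/2 (W = (1/2)*7 = 7/2 ≈ 3.5000)
P(f) = 1/8 (P(f) = 3/8 + ((-2/f)*f)/8 = 3/8 + (1/8)*(-2) = 3/8 - 1/4 = 1/8)
D(b, s) = (1/8 + b)/(7/2 + s) (D(b, s) = (b + 1/8)/(s + 7/2) = (1/8 + b)/(7/2 + s))
-(-48*D(2, r) - 22) = -(-12*(1 + 8*2)/(7 + 2*8) - 22) = -(-12*(1 + 16)/(7 + 16) - 22) = -(-12*17/23 - 22) = -(-48*17/92 - 22) = -(-204/23 - 22) = -1*(-710/23) = 710/23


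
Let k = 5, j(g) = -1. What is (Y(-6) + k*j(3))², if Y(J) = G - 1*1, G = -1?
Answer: 49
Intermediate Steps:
Y(J) = -2 (Y(J) = -1 - 1*1 = -1 - 1 = -2)
(Y(-6) + k*j(3))² = (-2 + 5*(-1))² = (-2 - 5)² = (-7)² = 49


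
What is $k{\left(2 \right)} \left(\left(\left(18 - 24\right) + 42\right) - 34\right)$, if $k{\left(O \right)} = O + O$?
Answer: $8$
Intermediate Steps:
$k{\left(O \right)} = 2 O$
$k{\left(2 \right)} \left(\left(\left(18 - 24\right) + 42\right) - 34\right) = 2 \cdot 2 \left(\left(\left(18 - 24\right) + 42\right) - 34\right) = 4 \left(\left(-6 + 42\right) - 34\right) = 4 \left(36 - 34\right) = 4 \cdot 2 = 8$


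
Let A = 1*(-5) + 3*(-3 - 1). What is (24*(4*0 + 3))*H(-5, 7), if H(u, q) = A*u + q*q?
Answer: 9648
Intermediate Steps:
A = -17 (A = -5 + 3*(-4) = -5 - 12 = -17)
H(u, q) = q**2 - 17*u (H(u, q) = -17*u + q*q = -17*u + q**2 = q**2 - 17*u)
(24*(4*0 + 3))*H(-5, 7) = (24*(4*0 + 3))*(7**2 - 17*(-5)) = (24*(0 + 3))*(49 + 85) = (24*3)*134 = 72*134 = 9648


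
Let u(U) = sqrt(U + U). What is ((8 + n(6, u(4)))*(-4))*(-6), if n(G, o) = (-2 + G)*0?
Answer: 192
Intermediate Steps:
u(U) = sqrt(2)*sqrt(U) (u(U) = sqrt(2*U) = sqrt(2)*sqrt(U))
n(G, o) = 0
((8 + n(6, u(4)))*(-4))*(-6) = ((8 + 0)*(-4))*(-6) = (8*(-4))*(-6) = -32*(-6) = 192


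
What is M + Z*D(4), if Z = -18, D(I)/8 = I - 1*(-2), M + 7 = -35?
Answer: -906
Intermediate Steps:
M = -42 (M = -7 - 35 = -42)
D(I) = 16 + 8*I (D(I) = 8*(I - 1*(-2)) = 8*(I + 2) = 8*(2 + I) = 16 + 8*I)
M + Z*D(4) = -42 - 18*(16 + 8*4) = -42 - 18*(16 + 32) = -42 - 18*48 = -42 - 864 = -906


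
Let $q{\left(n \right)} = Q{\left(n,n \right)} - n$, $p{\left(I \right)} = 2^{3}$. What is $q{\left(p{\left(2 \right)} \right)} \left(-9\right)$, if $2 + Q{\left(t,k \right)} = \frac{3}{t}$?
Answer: $\frac{693}{8} \approx 86.625$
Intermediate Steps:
$Q{\left(t,k \right)} = -2 + \frac{3}{t}$
$p{\left(I \right)} = 8$
$q{\left(n \right)} = -2 - n + \frac{3}{n}$ ($q{\left(n \right)} = \left(-2 + \frac{3}{n}\right) - n = -2 - n + \frac{3}{n}$)
$q{\left(p{\left(2 \right)} \right)} \left(-9\right) = \left(-2 - 8 + \frac{3}{8}\right) \left(-9\right) = \left(- \frac{77}{8}\right) \left(-9\right) = \frac{693}{8}$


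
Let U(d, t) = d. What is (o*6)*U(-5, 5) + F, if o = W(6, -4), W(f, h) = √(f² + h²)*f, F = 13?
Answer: 13 - 360*√13 ≈ -1285.0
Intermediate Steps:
W(f, h) = f*√(f² + h²)
o = 12*√13 (o = 6*√(6² + (-4)²) = 6*√(36 + 16) = 6*√52 = 6*(2*√13) = 12*√13 ≈ 43.267)
(o*6)*U(-5, 5) + F = ((12*√13)*6)*(-5) + 13 = (72*√13)*(-5) + 13 = -360*√13 + 13 = 13 - 360*√13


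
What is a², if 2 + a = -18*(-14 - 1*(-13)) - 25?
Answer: 81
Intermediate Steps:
a = -9 (a = -2 + (-18*(-14 - 1*(-13)) - 25) = -2 + (-18*(-14 + 13) - 25) = -2 + (-18*(-1) - 25) = -2 + (18 - 25) = -2 - 7 = -9)
a² = (-9)² = 81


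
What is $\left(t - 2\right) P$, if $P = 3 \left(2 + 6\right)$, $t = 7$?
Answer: $120$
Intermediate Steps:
$P = 24$ ($P = 3 \cdot 8 = 24$)
$\left(t - 2\right) P = \left(7 - 2\right) 24 = 5 \cdot 24 = 120$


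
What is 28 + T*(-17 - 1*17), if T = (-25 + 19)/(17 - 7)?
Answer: 242/5 ≈ 48.400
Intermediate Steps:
T = -3/5 (T = -6/10 = -6*1/10 = -3/5 ≈ -0.60000)
28 + T*(-17 - 1*17) = 28 - 3*(-17 - 1*17)/5 = 28 - 3*(-17 - 17)/5 = 28 - 3/5*(-34) = 28 + 102/5 = 242/5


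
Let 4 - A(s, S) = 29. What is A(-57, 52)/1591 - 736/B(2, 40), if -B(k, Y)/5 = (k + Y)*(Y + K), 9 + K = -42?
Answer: -614363/1837605 ≈ -0.33433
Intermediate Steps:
K = -51 (K = -9 - 42 = -51)
A(s, S) = -25 (A(s, S) = 4 - 1*29 = 4 - 29 = -25)
B(k, Y) = -5*(-51 + Y)*(Y + k) (B(k, Y) = -5*(k + Y)*(Y - 51) = -5*(Y + k)*(-51 + Y) = -5*(-51 + Y)*(Y + k))
A(-57, 52)/1591 - 736/B(2, 40) = -25/1591 - 736/(-5*40² + 255*40 + 255*2 - 5*40*2) = -25*1/1591 - 736/(-5*1600 + 10200 + 510 - 400) = -25/1591 - 736/(-8000 + 10200 + 510 - 400) = -25/1591 - 736/2310 = -25/1591 - 736*1/2310 = -25/1591 - 368/1155 = -614363/1837605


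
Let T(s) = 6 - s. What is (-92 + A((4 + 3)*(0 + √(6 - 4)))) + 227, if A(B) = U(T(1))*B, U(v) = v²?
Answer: 135 + 175*√2 ≈ 382.49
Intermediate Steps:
A(B) = 25*B (A(B) = (6 - 1*1)²*B = (6 - 1)²*B = 5²*B = 25*B)
(-92 + A((4 + 3)*(0 + √(6 - 4)))) + 227 = (-92 + 25*((4 + 3)*(0 + √(6 - 4)))) + 227 = (-92 + 25*(7*(0 + √2))) + 227 = (-92 + 25*(7*√2)) + 227 = (-92 + 175*√2) + 227 = 135 + 175*√2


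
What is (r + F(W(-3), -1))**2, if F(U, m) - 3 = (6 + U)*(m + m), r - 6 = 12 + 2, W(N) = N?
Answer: 289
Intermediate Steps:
r = 20 (r = 6 + (12 + 2) = 6 + 14 = 20)
F(U, m) = 3 + 2*m*(6 + U) (F(U, m) = 3 + (6 + U)*(m + m) = 3 + (6 + U)*(2*m) = 3 + 2*m*(6 + U))
(r + F(W(-3), -1))**2 = (20 + (3 + 12*(-1) + 2*(-3)*(-1)))**2 = (20 + (3 - 12 + 6))**2 = (20 - 3)**2 = 17**2 = 289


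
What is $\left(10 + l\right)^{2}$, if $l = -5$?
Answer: $25$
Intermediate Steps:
$\left(10 + l\right)^{2} = \left(10 - 5\right)^{2} = 5^{2} = 25$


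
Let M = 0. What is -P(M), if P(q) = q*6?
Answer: 0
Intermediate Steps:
P(q) = 6*q
-P(M) = -6*0 = -1*0 = 0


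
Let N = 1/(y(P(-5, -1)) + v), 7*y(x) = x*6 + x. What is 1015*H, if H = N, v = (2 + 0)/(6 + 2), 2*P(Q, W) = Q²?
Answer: 4060/51 ≈ 79.608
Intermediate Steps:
P(Q, W) = Q²/2
y(x) = x (y(x) = (x*6 + x)/7 = (6*x + x)/7 = (7*x)/7 = x)
v = ¼ (v = 2/8 = 2*(⅛) = ¼ ≈ 0.25000)
N = 4/51 (N = 1/((½)*(-5)² + ¼) = 1/((½)*25 + ¼) = 1/(25/2 + ¼) = 1/(51/4) = 4/51 ≈ 0.078431)
H = 4/51 ≈ 0.078431
1015*H = 1015*(4/51) = 4060/51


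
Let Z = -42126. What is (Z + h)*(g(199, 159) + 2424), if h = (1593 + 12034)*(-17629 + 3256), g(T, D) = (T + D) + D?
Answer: -576150714177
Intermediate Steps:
g(T, D) = T + 2*D (g(T, D) = (D + T) + D = T + 2*D)
h = -195860871 (h = 13627*(-14373) = -195860871)
(Z + h)*(g(199, 159) + 2424) = (-42126 - 195860871)*((199 + 2*159) + 2424) = -195902997*((199 + 318) + 2424) = -195902997*(517 + 2424) = -195902997*2941 = -576150714177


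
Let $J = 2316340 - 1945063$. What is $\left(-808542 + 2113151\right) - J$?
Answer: $933332$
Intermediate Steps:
$J = 371277$
$\left(-808542 + 2113151\right) - J = \left(-808542 + 2113151\right) - 371277 = 1304609 - 371277 = 933332$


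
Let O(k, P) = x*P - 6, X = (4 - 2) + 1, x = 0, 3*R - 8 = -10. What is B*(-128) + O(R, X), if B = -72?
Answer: 9210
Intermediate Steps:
R = -⅔ (R = 8/3 + (⅓)*(-10) = 8/3 - 10/3 = -⅔ ≈ -0.66667)
X = 3 (X = 2 + 1 = 3)
O(k, P) = -6 (O(k, P) = 0*P - 6 = 0 - 6 = -6)
B*(-128) + O(R, X) = -72*(-128) - 6 = 9216 - 6 = 9210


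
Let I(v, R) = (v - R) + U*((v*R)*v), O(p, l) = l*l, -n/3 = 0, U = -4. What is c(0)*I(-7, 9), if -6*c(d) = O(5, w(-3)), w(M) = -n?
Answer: 0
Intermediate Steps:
n = 0 (n = -3*0 = 0)
w(M) = 0 (w(M) = -1*0 = 0)
O(p, l) = l**2
c(d) = 0 (c(d) = -1/6*0**2 = -1/6*0 = 0)
I(v, R) = v - R - 4*R*v**2 (I(v, R) = (v - R) - 4*v*R*v = (v - R) - 4*R*v*v = (v - R) - 4*R*v**2 = v - R - 4*R*v**2)
c(0)*I(-7, 9) = 0*(-7 - 1*9 - 4*9*(-7)**2) = 0*(-7 - 9 - 4*9*49) = 0*(-7 - 9 - 1764) = 0*(-1780) = 0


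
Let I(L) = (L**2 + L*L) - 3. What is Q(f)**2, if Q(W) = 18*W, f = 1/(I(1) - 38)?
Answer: 36/169 ≈ 0.21302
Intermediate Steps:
I(L) = -3 + 2*L**2 (I(L) = (L**2 + L**2) - 3 = 2*L**2 - 3 = -3 + 2*L**2)
f = -1/39 (f = 1/((-3 + 2*1**2) - 38) = 1/((-3 + 2*1) - 38) = 1/((-3 + 2) - 38) = 1/(-1 - 38) = 1/(-39) = -1/39 ≈ -0.025641)
Q(f)**2 = (18*(-1/39))**2 = (-6/13)**2 = 36/169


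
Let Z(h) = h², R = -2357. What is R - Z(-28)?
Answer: -3141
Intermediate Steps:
R - Z(-28) = -2357 - 1*(-28)² = -2357 - 1*784 = -2357 - 784 = -3141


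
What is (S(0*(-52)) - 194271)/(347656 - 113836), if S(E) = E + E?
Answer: -64757/77940 ≈ -0.83086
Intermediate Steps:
S(E) = 2*E
(S(0*(-52)) - 194271)/(347656 - 113836) = (2*(0*(-52)) - 194271)/(347656 - 113836) = (2*0 - 194271)/233820 = (0 - 194271)*(1/233820) = -194271*1/233820 = -64757/77940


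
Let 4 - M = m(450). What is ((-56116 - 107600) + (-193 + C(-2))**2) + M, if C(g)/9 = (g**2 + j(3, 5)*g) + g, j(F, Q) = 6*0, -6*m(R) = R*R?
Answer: -99337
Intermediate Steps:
m(R) = -R**2/6 (m(R) = -R*R/6 = -R**2/6)
M = 33754 (M = 4 - (-1)*450**2/6 = 4 - (-1)*202500/6 = 4 - 1*(-33750) = 4 + 33750 = 33754)
j(F, Q) = 0
C(g) = 9*g + 9*g**2 (C(g) = 9*((g**2 + 0*g) + g) = 9*((g**2 + 0) + g) = 9*(g**2 + g) = 9*(g + g**2) = 9*g + 9*g**2)
((-56116 - 107600) + (-193 + C(-2))**2) + M = ((-56116 - 107600) + (-193 + 9*(-2)*(1 - 2))**2) + 33754 = (-163716 + (-193 + 9*(-2)*(-1))**2) + 33754 = (-163716 + (-193 + 18)**2) + 33754 = (-163716 + (-175)**2) + 33754 = (-163716 + 30625) + 33754 = -133091 + 33754 = -99337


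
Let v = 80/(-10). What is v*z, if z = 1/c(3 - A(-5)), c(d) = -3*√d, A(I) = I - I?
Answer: 8*√3/9 ≈ 1.5396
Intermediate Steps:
A(I) = 0
v = -8 (v = 80*(-⅒) = -8)
z = -√3/9 (z = 1/(-3*√(3 - 1*0)) = 1/(-3*√(3 + 0)) = 1/(-3*√3) = -√3/9 ≈ -0.19245)
v*z = -(-8)*√3/9 = 8*√3/9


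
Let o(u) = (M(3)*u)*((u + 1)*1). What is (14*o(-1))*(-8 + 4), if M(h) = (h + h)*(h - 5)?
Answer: 0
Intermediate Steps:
M(h) = 2*h*(-5 + h) (M(h) = (2*h)*(-5 + h) = 2*h*(-5 + h))
o(u) = -12*u*(1 + u) (o(u) = ((2*3*(-5 + 3))*u)*((u + 1)*1) = ((2*3*(-2))*u)*((1 + u)*1) = (-12*u)*(1 + u) = -12*u*(1 + u))
(14*o(-1))*(-8 + 4) = (14*(-12*(-1)*(1 - 1)))*(-8 + 4) = (14*(-12*(-1)*0))*(-4) = (14*0)*(-4) = 0*(-4) = 0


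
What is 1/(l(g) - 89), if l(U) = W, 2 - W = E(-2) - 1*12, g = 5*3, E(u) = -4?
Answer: -1/71 ≈ -0.014085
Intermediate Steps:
g = 15
W = 18 (W = 2 - (-4 - 1*12) = 2 - (-4 - 12) = 2 - 1*(-16) = 2 + 16 = 18)
l(U) = 18
1/(l(g) - 89) = 1/(18 - 89) = 1/(-71) = -1/71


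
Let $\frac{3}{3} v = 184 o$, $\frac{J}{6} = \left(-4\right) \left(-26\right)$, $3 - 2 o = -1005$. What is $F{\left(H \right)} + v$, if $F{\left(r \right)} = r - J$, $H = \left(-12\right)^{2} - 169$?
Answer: $92087$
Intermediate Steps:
$o = 504$ ($o = \frac{3}{2} - - \frac{1005}{2} = \frac{3}{2} + \frac{1005}{2} = 504$)
$J = 624$ ($J = 6 \left(\left(-4\right) \left(-26\right)\right) = 6 \cdot 104 = 624$)
$H = -25$ ($H = 144 - 169 = -25$)
$v = 92736$ ($v = 184 \cdot 504 = 92736$)
$F{\left(r \right)} = -624 + r$ ($F{\left(r \right)} = r - 624 = -624 + r$)
$F{\left(H \right)} + v = \left(-624 - 25\right) + 92736 = -649 + 92736 = 92087$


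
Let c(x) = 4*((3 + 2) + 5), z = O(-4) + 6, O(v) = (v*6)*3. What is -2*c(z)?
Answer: -80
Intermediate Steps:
O(v) = 18*v (O(v) = (6*v)*3 = 18*v)
z = -66 (z = 18*(-4) + 6 = -72 + 6 = -66)
c(x) = 40 (c(x) = 4*(5 + 5) = 4*10 = 40)
-2*c(z) = -2*40 = -80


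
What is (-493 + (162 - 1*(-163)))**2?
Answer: 28224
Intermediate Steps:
(-493 + (162 - 1*(-163)))**2 = (-493 + (162 + 163))**2 = (-493 + 325)**2 = (-168)**2 = 28224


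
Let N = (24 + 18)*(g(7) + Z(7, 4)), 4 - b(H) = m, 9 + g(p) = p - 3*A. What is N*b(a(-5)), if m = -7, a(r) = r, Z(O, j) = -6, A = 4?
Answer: -9240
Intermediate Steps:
g(p) = -21 + p (g(p) = -9 + (p - 3*4) = -9 + (p - 12) = -9 + (-12 + p) = -21 + p)
b(H) = 11 (b(H) = 4 - 1*(-7) = 4 + 7 = 11)
N = -840 (N = (24 + 18)*((-21 + 7) - 6) = 42*(-14 - 6) = 42*(-20) = -840)
N*b(a(-5)) = -840*11 = -9240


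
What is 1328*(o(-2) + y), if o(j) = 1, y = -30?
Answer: -38512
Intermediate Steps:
1328*(o(-2) + y) = 1328*(1 - 30) = 1328*(-29) = -38512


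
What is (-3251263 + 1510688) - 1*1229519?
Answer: -2970094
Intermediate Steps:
(-3251263 + 1510688) - 1*1229519 = -1740575 - 1229519 = -2970094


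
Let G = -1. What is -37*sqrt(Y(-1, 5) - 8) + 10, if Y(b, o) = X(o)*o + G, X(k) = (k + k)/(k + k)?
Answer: 10 - 74*I ≈ 10.0 - 74.0*I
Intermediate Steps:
X(k) = 1 (X(k) = (2*k)/((2*k)) = (2*k)*(1/(2*k)) = 1)
Y(b, o) = -1 + o (Y(b, o) = 1*o - 1 = o - 1 = -1 + o)
-37*sqrt(Y(-1, 5) - 8) + 10 = -37*sqrt((-1 + 5) - 8) + 10 = -37*sqrt(4 - 8) + 10 = -74*I + 10 = 10 - 74*I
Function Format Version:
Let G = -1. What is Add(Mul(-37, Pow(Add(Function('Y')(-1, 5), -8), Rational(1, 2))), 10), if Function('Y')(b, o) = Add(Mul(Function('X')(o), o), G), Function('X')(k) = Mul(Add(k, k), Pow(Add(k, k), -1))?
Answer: Add(10, Mul(-74, I)) ≈ Add(10.000, Mul(-74.000, I))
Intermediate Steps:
Function('X')(k) = 1 (Function('X')(k) = Mul(Mul(2, k), Pow(Mul(2, k), -1)) = Mul(Mul(2, k), Mul(Rational(1, 2), Pow(k, -1))) = 1)
Function('Y')(b, o) = Add(-1, o) (Function('Y')(b, o) = Add(Mul(1, o), -1) = Add(o, -1) = Add(-1, o))
Add(Mul(-37, Pow(Add(Function('Y')(-1, 5), -8), Rational(1, 2))), 10) = Add(Mul(-37, Pow(Add(Add(-1, 5), -8), Rational(1, 2))), 10) = Add(Mul(-37, Pow(Add(4, -8), Rational(1, 2))), 10) = Add(Mul(-37, Pow(-4, Rational(1, 2))), 10) = Add(Mul(-37, Mul(2, I)), 10) = Add(Mul(-74, I), 10) = Add(10, Mul(-74, I))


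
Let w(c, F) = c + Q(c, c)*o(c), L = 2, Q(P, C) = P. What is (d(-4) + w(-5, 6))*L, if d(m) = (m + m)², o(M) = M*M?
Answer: -132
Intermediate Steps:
o(M) = M²
d(m) = 4*m² (d(m) = (2*m)² = 4*m²)
w(c, F) = c + c³ (w(c, F) = c + c*c² = c + c³)
(d(-4) + w(-5, 6))*L = (4*(-4)² + (-5 + (-5)³))*2 = (4*16 + (-5 - 125))*2 = (64 - 130)*2 = -66*2 = -132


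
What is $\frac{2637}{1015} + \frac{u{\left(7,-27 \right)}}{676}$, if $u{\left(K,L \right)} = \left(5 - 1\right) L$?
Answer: $\frac{418248}{171535} \approx 2.4383$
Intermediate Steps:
$u{\left(K,L \right)} = 4 L$
$\frac{2637}{1015} + \frac{u{\left(7,-27 \right)}}{676} = \frac{2637}{1015} + \frac{4 \left(-27\right)}{676} = 2637 \cdot \frac{1}{1015} - \frac{27}{169} = \frac{2637}{1015} - \frac{27}{169} = \frac{418248}{171535}$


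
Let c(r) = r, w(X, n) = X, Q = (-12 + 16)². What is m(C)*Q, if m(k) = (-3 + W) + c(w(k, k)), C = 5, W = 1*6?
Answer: 128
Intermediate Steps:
Q = 16 (Q = 4² = 16)
W = 6
m(k) = 3 + k (m(k) = (-3 + 6) + k = 3 + k)
m(C)*Q = (3 + 5)*16 = 8*16 = 128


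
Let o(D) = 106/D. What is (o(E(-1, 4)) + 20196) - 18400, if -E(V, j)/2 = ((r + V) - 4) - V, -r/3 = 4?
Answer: 28789/16 ≈ 1799.3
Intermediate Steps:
r = -12 (r = -3*4 = -12)
E(V, j) = 32 (E(V, j) = -2*(((-12 + V) - 4) - V) = -2*((-16 + V) - V) = -2*(-16) = 32)
(o(E(-1, 4)) + 20196) - 18400 = (106/32 + 20196) - 18400 = (106*(1/32) + 20196) - 18400 = (53/16 + 20196) - 18400 = 323189/16 - 18400 = 28789/16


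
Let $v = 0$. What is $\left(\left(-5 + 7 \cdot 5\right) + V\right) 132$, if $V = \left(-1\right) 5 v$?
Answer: $3960$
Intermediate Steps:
$V = 0$ ($V = \left(-1\right) 5 \cdot 0 = \left(-5\right) 0 = 0$)
$\left(\left(-5 + 7 \cdot 5\right) + V\right) 132 = \left(\left(-5 + 7 \cdot 5\right) + 0\right) 132 = \left(\left(-5 + 35\right) + 0\right) 132 = \left(30 + 0\right) 132 = 30 \cdot 132 = 3960$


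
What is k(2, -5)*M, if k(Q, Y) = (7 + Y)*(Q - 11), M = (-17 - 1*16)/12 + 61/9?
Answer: -145/2 ≈ -72.500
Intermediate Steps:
M = 145/36 (M = (-17 - 16)*(1/12) + 61*(⅑) = -33*1/12 + 61/9 = -11/4 + 61/9 = 145/36 ≈ 4.0278)
k(Q, Y) = (-11 + Q)*(7 + Y) (k(Q, Y) = (7 + Y)*(-11 + Q) = (-11 + Q)*(7 + Y))
k(2, -5)*M = (-77 - 11*(-5) + 7*2 + 2*(-5))*(145/36) = (-77 + 55 + 14 - 10)*(145/36) = -18*145/36 = -145/2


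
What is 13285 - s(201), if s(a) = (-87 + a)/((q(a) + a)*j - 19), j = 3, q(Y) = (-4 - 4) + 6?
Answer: 3839308/289 ≈ 13285.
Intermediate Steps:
q(Y) = -2 (q(Y) = -8 + 6 = -2)
s(a) = (-87 + a)/(-25 + 3*a) (s(a) = (-87 + a)/((-2 + a)*3 - 19) = (-87 + a)/((-6 + 3*a) - 19) = (-87 + a)/(-25 + 3*a))
13285 - s(201) = 13285 - (-87 + 201)/(-25 + 3*201) = 13285 - 114/(-25 + 603) = 13285 - 114/578 = 13285 - 1*57/289 = 13285 - 57/289 = 3839308/289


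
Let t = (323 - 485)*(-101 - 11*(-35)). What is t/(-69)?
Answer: 15336/23 ≈ 666.78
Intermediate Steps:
t = -46008 (t = -162*(-101 + 385) = -162*284 = -46008)
t/(-69) = -46008/(-69) = -46008*(-1/69) = 15336/23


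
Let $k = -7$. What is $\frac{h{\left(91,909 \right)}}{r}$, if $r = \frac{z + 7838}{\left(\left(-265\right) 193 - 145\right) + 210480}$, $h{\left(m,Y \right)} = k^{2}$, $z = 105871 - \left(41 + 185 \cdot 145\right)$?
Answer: $\frac{7800310}{86843} \approx 89.821$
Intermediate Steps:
$z = 79005$ ($z = 105871 - \left(41 + 26825\right) = 105871 - 26866 = 79005$)
$h{\left(m,Y \right)} = 49$ ($h{\left(m,Y \right)} = \left(-7\right)^{2} = 49$)
$r = \frac{86843}{159190}$ ($r = \frac{79005 + 7838}{\left(\left(-265\right) 193 - 145\right) + 210480} = \frac{86843}{\left(-51145 - 145\right) + 210480} = \frac{86843}{-51290 + 210480} = \frac{86843}{159190} \approx 0.54553$)
$\frac{h{\left(91,909 \right)}}{r} = \frac{49}{\frac{86843}{159190}} = 49 \cdot \frac{159190}{86843} = \frac{7800310}{86843}$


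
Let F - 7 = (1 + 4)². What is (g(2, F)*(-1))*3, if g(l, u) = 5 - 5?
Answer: 0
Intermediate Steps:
F = 32 (F = 7 + (1 + 4)² = 7 + 5² = 7 + 25 = 32)
g(l, u) = 0
(g(2, F)*(-1))*3 = (0*(-1))*3 = 0*3 = 0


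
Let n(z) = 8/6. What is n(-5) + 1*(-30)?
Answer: -86/3 ≈ -28.667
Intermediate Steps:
n(z) = 4/3 (n(z) = 8*(1/6) = 4/3)
n(-5) + 1*(-30) = 4/3 + 1*(-30) = 4/3 - 30 = -86/3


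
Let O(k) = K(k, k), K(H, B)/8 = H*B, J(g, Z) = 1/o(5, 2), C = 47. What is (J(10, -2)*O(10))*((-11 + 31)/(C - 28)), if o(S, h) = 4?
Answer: 4000/19 ≈ 210.53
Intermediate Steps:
J(g, Z) = ¼ (J(g, Z) = 1/4 = ¼)
K(H, B) = 8*B*H (K(H, B) = 8*(H*B) = 8*(B*H) = 8*B*H)
O(k) = 8*k² (O(k) = 8*k*k = 8*k²)
(J(10, -2)*O(10))*((-11 + 31)/(C - 28)) = ((8*10²)/4)*((-11 + 31)/(47 - 28)) = ((8*100)/4)*(20/19) = ((¼)*800)*(20*(1/19)) = 200*(20/19) = 4000/19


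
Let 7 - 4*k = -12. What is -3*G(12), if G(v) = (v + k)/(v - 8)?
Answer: -201/16 ≈ -12.563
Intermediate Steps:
k = 19/4 (k = 7/4 - ¼*(-12) = 7/4 + 3 = 19/4 ≈ 4.7500)
G(v) = (19/4 + v)/(-8 + v) (G(v) = (v + 19/4)/(v - 8) = (19/4 + v)/(-8 + v))
-3*G(12) = -3*(19/4 + 12)/(-8 + 12) = -3*67/(4*4) = -3*67/16 = -201/16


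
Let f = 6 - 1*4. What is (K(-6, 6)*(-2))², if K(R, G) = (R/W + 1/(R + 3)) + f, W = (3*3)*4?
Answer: 9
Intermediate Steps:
W = 36 (W = 9*4 = 36)
f = 2 (f = 6 - 4 = 2)
K(R, G) = 2 + 1/(3 + R) + R/36 (K(R, G) = (R/36 + 1/(R + 3)) + 2 = (R*(1/36) + 1/(3 + R)) + 2 = (R/36 + 1/(3 + R)) + 2 = (1/(3 + R) + R/36) + 2 = 2 + 1/(3 + R) + R/36)
(K(-6, 6)*(-2))² = (((252 + (-6)² + 75*(-6))/(36*(3 - 6)))*(-2))² = (((1/36)*(252 + 36 - 450)/(-3))*(-2))² = (((1/36)*(-⅓)*(-162))*(-2))² = ((3/2)*(-2))² = (-3)² = 9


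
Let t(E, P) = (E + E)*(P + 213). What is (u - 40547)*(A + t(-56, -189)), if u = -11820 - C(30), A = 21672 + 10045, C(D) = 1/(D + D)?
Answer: -91209727609/60 ≈ -1.5202e+9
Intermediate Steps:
t(E, P) = 2*E*(213 + P) (t(E, P) = (2*E)*(213 + P) = 2*E*(213 + P))
C(D) = 1/(2*D)
A = 31717
u = -709201/60 (u = -11820 - 1/(2*30) = -11820 - 1*1/60 = -11820 - 1/60 = -709201/60 ≈ -11820.)
(u - 40547)*(A + t(-56, -189)) = (-709201/60 - 40547)*(31717 + 2*(-56)*(213 - 189)) = -3142021*(31717 + 2*(-56)*24)/60 = -3142021*(31717 - 2688)/60 = -3142021/60*29029 = -91209727609/60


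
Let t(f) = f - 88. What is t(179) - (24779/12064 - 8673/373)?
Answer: 504876857/4499872 ≈ 112.20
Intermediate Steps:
t(f) = -88 + f
t(179) - (24779/12064 - 8673/373) = (-88 + 179) - (24779/12064 - 8673/373) = 91 - (24779*(1/12064) - 8673*1/373) = 91 - (24779/12064 - 8673/373) = 91 - 1*(-95388505/4499872) = 91 + 95388505/4499872 = 504876857/4499872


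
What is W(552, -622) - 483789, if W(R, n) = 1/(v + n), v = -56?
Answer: -328008943/678 ≈ -4.8379e+5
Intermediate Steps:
W(R, n) = 1/(-56 + n)
W(552, -622) - 483789 = 1/(-56 - 622) - 483789 = 1/(-678) - 483789 = -1/678 - 483789 = -328008943/678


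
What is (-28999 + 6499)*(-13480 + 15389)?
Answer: -42952500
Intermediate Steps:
(-28999 + 6499)*(-13480 + 15389) = -22500*1909 = -42952500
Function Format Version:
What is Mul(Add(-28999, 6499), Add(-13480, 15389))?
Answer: -42952500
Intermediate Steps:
Mul(Add(-28999, 6499), Add(-13480, 15389)) = Mul(-22500, 1909) = -42952500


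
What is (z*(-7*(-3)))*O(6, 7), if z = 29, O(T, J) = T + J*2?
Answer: 12180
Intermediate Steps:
O(T, J) = T + 2*J
(z*(-7*(-3)))*O(6, 7) = (29*(-7*(-3)))*(6 + 2*7) = (29*21)*(6 + 14) = 609*20 = 12180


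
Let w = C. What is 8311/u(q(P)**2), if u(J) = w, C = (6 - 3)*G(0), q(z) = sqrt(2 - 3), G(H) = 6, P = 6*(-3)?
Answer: 8311/18 ≈ 461.72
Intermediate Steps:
P = -18
q(z) = I (q(z) = sqrt(-1) = I)
C = 18 (C = (6 - 3)*6 = 3*6 = 18)
w = 18
u(J) = 18
8311/u(q(P)**2) = 8311/18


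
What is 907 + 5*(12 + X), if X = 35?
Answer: 1142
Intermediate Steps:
907 + 5*(12 + X) = 907 + 5*(12 + 35) = 907 + 5*47 = 907 + 235 = 1142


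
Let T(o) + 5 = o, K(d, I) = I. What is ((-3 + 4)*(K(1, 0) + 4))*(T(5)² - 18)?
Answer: -72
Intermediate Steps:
T(o) = -5 + o
((-3 + 4)*(K(1, 0) + 4))*(T(5)² - 18) = ((-3 + 4)*(0 + 4))*((-5 + 5)² - 18) = (1*4)*(0² - 18) = 4*(0 - 18) = 4*(-18) = -72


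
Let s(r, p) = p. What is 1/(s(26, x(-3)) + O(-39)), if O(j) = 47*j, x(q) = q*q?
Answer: -1/1824 ≈ -0.00054825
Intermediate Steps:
x(q) = q²
1/(s(26, x(-3)) + O(-39)) = 1/((-3)² + 47*(-39)) = 1/(9 - 1833) = 1/(-1824) = -1/1824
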